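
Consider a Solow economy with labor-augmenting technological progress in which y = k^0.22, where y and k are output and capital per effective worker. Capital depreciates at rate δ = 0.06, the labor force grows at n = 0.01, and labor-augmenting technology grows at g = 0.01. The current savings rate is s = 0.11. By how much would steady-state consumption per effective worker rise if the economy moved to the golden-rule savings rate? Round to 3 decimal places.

Δc ≈ 0.064

n + g + δ = 0.01 + 0.01 + 0.06 = 0.08.
Current steady state (s = 0.11): k* = (0.11/0.08)^(1/0.78) ≈ 1.5042, y* = 1.5042^0.22 ≈ 1.0940, c* = (1−0.11)·1.0940 ≈ 0.9736.
Maximizing c = f(k) − (n+g+δ)·k gives f'(k) = n+g+δ, i.e. 0.22·k^(0.22−1) = 0.08, so k_gold = (0.22/0.08)^(1/0.78) ≈ 3.6580.
y_gold = 3.6580^0.22 ≈ 1.3302, c_gold = y_gold − 0.08·k_gold ≈ 1.0375.
Gain: Δc = 1.0375 − 0.9736 ≈ 0.0639.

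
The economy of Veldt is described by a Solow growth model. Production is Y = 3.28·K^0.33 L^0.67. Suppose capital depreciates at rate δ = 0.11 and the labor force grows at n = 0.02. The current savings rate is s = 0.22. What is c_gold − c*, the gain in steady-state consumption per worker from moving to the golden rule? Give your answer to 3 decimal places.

Δc ≈ 0.291

n + δ = 0.02 + 0.11 = 0.13.
Current steady state (s = 0.22): k* = (0.22·3.28/0.13)^(1/0.67) ≈ 12.9114, y* = 3.28·12.9114^0.33 ≈ 7.6295, c* = (1−0.22)·7.6295 ≈ 5.9510.
Golden rule sets MPK = n+δ: 0.33·3.28·k^(0.33−1) = 0.13, so k_gold = (0.33·3.28/0.13)^(1/0.67) ≈ 23.6482.
y_gold = 3.28·23.6482^0.33 ≈ 9.3159, c_gold = y_gold − 0.13·k_gold ≈ 6.2417.
Gain: Δc = 6.2417 − 5.9510 ≈ 0.2907.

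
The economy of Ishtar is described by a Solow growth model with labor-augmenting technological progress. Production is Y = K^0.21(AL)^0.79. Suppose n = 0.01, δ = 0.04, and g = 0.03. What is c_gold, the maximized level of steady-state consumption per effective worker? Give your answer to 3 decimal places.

n + g + δ = 0.01 + 0.03 + 0.04 = 0.08.
At the golden rule the marginal product of capital equals n+g+δ: 0.21·k^(0.21−1) = 0.08. Solving, k_gold = (0.21/0.08)^(1/0.79) ≈ 3.3927.
y_gold = 3.3927^0.21 ≈ 1.2925.
c_gold = y_gold − (n+g+δ)·k_gold = 1.2925 − 0.08·3.3927 ≈ 1.0210.

c_gold ≈ 1.021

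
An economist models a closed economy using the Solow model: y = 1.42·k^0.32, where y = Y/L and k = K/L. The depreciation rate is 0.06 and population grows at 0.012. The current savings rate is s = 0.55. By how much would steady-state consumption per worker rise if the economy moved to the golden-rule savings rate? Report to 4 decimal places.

Capital per worker breaks even when investment replaces (n + δ)·k; here n + δ = 0.072.
Current steady state (s = 0.55): k* = (0.55·1.42/0.072)^(1/0.68) ≈ 33.3064, y* = 1.42·33.3064^0.32 ≈ 4.3601, c* = (1−0.55)·4.3601 ≈ 1.9620.
Maximizing c = f(k) − (n+δ)·k gives f'(k) = n+δ, i.e. 0.32·1.42·k^(0.32−1) = 0.072, so k_gold = (0.32·1.42/0.072)^(1/0.68) ≈ 15.0185.
y_gold = 1.42·15.0185^0.32 ≈ 3.3792, c_gold = y_gold − 0.072·k_gold ≈ 2.2978.
Gain: Δc = 2.2978 − 1.9620 ≈ 0.3358.

Δc ≈ 0.3358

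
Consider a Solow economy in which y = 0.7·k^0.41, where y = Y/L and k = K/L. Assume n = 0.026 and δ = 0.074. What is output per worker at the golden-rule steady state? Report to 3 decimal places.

Break-even investment rate: n + δ = 0.026 + 0.074 = 0.1.
Golden rule sets MPK = n+δ: 0.41·0.7·k^(0.41−1) = 0.1, so k_gold = (0.41·0.7/0.1)^(1/0.59) ≈ 5.9713.
Output: y_gold = 0.7·k_gold^0.41 = 0.7·5.9713^0.41 ≈ 1.4564.

y_gold ≈ 1.456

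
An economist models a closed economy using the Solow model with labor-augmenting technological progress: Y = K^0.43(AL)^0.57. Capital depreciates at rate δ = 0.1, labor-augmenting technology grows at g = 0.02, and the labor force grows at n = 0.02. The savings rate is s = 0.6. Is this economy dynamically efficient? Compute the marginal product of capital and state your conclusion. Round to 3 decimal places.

dynamically inefficient; MPK ≈ 0.100

Break-even investment rate: n + g + δ = 0.02 + 0.02 + 0.1 = 0.14.
Steady-state k*: s·k^0.43 = 0.14·k gives k* = (0.6/0.14)^(1/0.57) ≈ 12.8473.
MPK = 0.43·12.8473^(-0.57) ≈ 0.1003.
MPK < n+g+δ = 0.14, so the economy is dynamically inefficient (over-saving).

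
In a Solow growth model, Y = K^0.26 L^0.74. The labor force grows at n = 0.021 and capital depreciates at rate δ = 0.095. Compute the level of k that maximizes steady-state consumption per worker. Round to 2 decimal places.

Capital per worker breaks even when investment replaces (n + δ)·k; here n + δ = 0.116.
Setting f'(k) = n+δ gives 0.26·k^(0.26−1) = 0.116, hence k_gold = (0.26/0.116)^(1/0.74) ≈ 2.9762.

k_gold ≈ 2.98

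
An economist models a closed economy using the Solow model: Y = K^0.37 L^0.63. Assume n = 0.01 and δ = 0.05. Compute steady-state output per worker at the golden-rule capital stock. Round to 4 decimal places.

y_gold ≈ 2.9107

Break-even investment rate: n + δ = 0.01 + 0.05 = 0.06.
Golden rule sets MPK = n+δ: 0.37·k^(0.37−1) = 0.06, so k_gold = (0.37/0.06)^(1/0.63) ≈ 17.9493.
Output: y_gold = k_gold^0.37 = 17.9493^0.37 ≈ 2.9107.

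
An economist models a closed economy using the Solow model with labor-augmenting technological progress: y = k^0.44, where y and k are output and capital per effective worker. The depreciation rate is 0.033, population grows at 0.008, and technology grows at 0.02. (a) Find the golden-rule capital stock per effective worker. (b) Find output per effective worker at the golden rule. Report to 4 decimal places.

(a) k_gold ≈ 34.0692; (b) y_gold ≈ 4.7232

n + g + δ = 0.008 + 0.02 + 0.033 = 0.061.
Setting f'(k) = n+g+δ gives 0.44·k^(0.44−1) = 0.061, hence k_gold = (0.44/0.061)^(1/0.56) ≈ 34.0692.
y_gold = 34.0692^0.44 ≈ 4.7232.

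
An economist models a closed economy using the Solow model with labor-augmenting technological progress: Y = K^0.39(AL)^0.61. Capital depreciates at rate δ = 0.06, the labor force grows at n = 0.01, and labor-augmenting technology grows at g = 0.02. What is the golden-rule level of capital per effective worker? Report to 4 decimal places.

n + g + δ = 0.01 + 0.02 + 0.06 = 0.09.
Setting f'(k) = n+g+δ gives 0.39·k^(0.39−1) = 0.09, hence k_gold = (0.39/0.09)^(1/0.61) ≈ 11.0655.

k_gold ≈ 11.0655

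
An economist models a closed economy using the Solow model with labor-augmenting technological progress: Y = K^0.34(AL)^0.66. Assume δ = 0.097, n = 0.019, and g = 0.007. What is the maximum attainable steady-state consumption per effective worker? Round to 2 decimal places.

The effective depreciation rate is n + g + δ = 0.019 + 0.007 + 0.097 = 0.123.
Golden rule sets MPK = n+g+δ: 0.34·k^(0.34−1) = 0.123, so k_gold = (0.34/0.123)^(1/0.66) ≈ 4.6671.
y_gold = 4.6671^0.34 ≈ 1.6884.
c_gold = y_gold − (n+g+δ)·k_gold = 1.6884 − 0.123·4.6671 ≈ 1.1143.

c_gold ≈ 1.11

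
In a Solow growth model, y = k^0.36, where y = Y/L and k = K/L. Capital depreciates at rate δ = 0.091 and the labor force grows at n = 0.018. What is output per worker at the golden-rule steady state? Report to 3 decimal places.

y_gold ≈ 1.958

Capital per worker breaks even when investment replaces (n + δ)·k; here n + δ = 0.109.
Maximizing c = f(k) − (n+δ)·k gives f'(k) = n+δ, i.e. 0.36·k^(0.36−1) = 0.109, so k_gold = (0.36/0.109)^(1/0.64) ≈ 6.4676.
Output: y_gold = k_gold^0.36 = 6.4676^0.36 ≈ 1.9582.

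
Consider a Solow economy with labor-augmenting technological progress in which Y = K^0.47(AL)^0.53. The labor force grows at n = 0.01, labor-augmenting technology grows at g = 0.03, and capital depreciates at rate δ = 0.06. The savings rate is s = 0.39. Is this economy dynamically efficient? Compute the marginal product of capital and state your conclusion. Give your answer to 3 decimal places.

Capital per effective worker breaks even when investment replaces (n + g + δ)·k; here n + g + δ = 0.1.
Steady-state k*: s·k^0.47 = 0.1·k gives k* = (0.39/0.1)^(1/0.53) ≈ 13.0382.
MPK = 0.47·13.0382^(-0.53) ≈ 0.1205.
MPK > n+g+δ = 0.1, so the economy is dynamically efficient (under-saving).

dynamically efficient; MPK ≈ 0.121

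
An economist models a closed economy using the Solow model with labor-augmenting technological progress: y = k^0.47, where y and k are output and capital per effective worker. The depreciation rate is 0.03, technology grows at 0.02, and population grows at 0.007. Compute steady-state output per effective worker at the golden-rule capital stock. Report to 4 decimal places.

Capital per effective worker breaks even when investment replaces (n + g + δ)·k; here n + g + δ = 0.057.
Setting f'(k) = n+g+δ gives 0.47·k^(0.47−1) = 0.057, hence k_gold = (0.47/0.057)^(1/0.53) ≈ 53.5455.
Output: y_gold = k_gold^0.47 = 53.5455^0.47 ≈ 6.4938.

y_gold ≈ 6.4938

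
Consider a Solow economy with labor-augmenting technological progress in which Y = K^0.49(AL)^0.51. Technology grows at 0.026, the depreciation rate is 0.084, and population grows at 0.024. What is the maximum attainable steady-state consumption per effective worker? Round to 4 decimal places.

c_gold ≈ 1.7725

The effective depreciation rate is n + g + δ = 0.024 + 0.026 + 0.084 = 0.134.
At the golden rule the marginal product of capital equals n+g+δ: 0.49·k^(0.49−1) = 0.134. Solving, k_gold = (0.49/0.134)^(1/0.51) ≈ 12.7087.
y_gold = 12.7087^0.49 ≈ 3.4754.
c_gold = y_gold − (n+g+δ)·k_gold = 3.4754 − 0.134·12.7087 ≈ 1.7725.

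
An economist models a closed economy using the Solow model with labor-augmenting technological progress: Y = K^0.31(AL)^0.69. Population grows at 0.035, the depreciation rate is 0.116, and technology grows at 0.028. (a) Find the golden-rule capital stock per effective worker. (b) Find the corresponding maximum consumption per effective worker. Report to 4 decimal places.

(a) k_gold ≈ 2.2165; (b) c_gold ≈ 0.8831

The effective depreciation rate is n + g + δ = 0.035 + 0.028 + 0.116 = 0.179.
Setting f'(k) = n+g+δ gives 0.31·k^(0.31−1) = 0.179, hence k_gold = (0.31/0.179)^(1/0.69) ≈ 2.2165.
y_gold = 2.2165^0.31 ≈ 1.2798; c_gold = y_gold − 0.179·k_gold ≈ 0.8831.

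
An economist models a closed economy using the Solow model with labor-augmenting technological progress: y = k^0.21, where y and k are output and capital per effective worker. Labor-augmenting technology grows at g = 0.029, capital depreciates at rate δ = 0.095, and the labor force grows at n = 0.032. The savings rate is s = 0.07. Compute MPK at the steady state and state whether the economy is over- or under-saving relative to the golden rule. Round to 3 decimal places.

under-saving; MPK ≈ 0.468

n + g + δ = 0.032 + 0.029 + 0.095 = 0.156.
Steady-state k*: s·k^0.21 = 0.156·k gives k* = (0.07/0.156)^(1/0.79) ≈ 0.3626.
MPK = 0.21·0.3626^(-0.79) ≈ 0.4680.
MPK > n+g+δ = 0.156, so the economy is dynamically efficient (under-saving).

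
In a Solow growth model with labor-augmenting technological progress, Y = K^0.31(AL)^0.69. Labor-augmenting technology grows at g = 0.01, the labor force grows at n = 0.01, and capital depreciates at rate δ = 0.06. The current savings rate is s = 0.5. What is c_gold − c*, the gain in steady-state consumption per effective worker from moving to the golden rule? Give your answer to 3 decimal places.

Δc ≈ 0.129

Break-even investment rate: n + g + δ = 0.01 + 0.01 + 0.06 = 0.08.
Current steady state (s = 0.5): k* = (0.5/0.08)^(1/0.69) ≈ 14.2380, y* = 14.2380^0.31 ≈ 2.2781, c* = (1−0.5)·2.2781 ≈ 1.1390.
Setting f'(k) = n+g+δ gives 0.31·k^(0.31−1) = 0.08, hence k_gold = (0.31/0.08)^(1/0.69) ≈ 7.1214.
y_gold = 7.1214^0.31 ≈ 1.8378, c_gold = y_gold − 0.08·k_gold ≈ 1.2681.
Gain: Δc = 1.2681 − 1.1390 ≈ 0.1290.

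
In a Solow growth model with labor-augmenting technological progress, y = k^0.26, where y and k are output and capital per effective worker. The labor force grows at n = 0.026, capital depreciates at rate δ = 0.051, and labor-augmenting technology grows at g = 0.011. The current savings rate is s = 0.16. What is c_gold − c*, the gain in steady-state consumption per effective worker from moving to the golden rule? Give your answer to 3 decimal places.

Δc ≈ 0.046

The effective depreciation rate is n + g + δ = 0.026 + 0.011 + 0.051 = 0.088.
Current steady state (s = 0.16): k* = (0.16/0.088)^(1/0.74) ≈ 2.2432, y* = 2.2432^0.26 ≈ 1.2337, c* = (1−0.16)·1.2337 ≈ 1.0363.
Setting f'(k) = n+g+δ gives 0.26·k^(0.26−1) = 0.088, hence k_gold = (0.26/0.088)^(1/0.74) ≈ 4.3231.
y_gold = 4.3231^0.26 ≈ 1.4632, c_gold = y_gold − 0.088·k_gold ≈ 1.0828.
Gain: Δc = 1.0828 − 1.0363 ≈ 0.0464.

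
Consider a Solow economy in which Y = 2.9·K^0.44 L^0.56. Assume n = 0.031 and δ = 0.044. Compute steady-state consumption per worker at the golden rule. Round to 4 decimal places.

c_gold ≈ 15.0534

n + δ = 0.031 + 0.044 = 0.075.
Setting f'(k) = n+δ gives 0.44·2.9·k^(0.44−1) = 0.075, hence k_gold = (0.44·2.9/0.075)^(1/0.56) ≈ 157.7024.
y_gold = 2.9·157.7024^0.44 ≈ 26.8811.
c_gold = y_gold − (n+δ)·k_gold = 26.8811 − 0.075·157.7024 ≈ 15.0534.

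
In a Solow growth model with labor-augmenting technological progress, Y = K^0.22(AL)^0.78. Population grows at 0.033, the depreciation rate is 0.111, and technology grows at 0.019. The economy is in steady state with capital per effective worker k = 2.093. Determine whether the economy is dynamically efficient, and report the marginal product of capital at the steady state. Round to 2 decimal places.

dynamically inefficient; MPK ≈ 0.12

The effective depreciation rate is n + g + δ = 0.033 + 0.019 + 0.111 = 0.163.
MPK = 0.22·k^(0.22−1) = 0.22·2.093^(-0.78) ≈ 0.1237.
MPK < 0.163, so the economy is dynamically inefficient (over-saving).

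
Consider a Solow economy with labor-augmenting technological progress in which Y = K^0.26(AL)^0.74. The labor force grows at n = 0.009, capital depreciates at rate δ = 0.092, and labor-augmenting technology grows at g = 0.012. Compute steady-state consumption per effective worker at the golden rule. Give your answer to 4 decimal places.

c_gold ≈ 0.9917

Break-even investment rate: n + g + δ = 0.009 + 0.012 + 0.092 = 0.113.
Setting f'(k) = n+g+δ gives 0.26·k^(0.26−1) = 0.113, hence k_gold = (0.26/0.113)^(1/0.74) ≈ 3.0835.
y_gold = 3.0835^0.26 ≈ 1.3401.
c_gold = y_gold − (n+g+δ)·k_gold = 1.3401 − 0.113·3.0835 ≈ 0.9917.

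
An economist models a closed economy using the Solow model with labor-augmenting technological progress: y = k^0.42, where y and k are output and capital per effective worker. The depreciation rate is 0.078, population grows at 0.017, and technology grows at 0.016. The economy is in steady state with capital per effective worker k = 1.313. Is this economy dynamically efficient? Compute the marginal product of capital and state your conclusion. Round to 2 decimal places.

dynamically efficient; MPK ≈ 0.36

Break-even investment rate: n + g + δ = 0.017 + 0.016 + 0.078 = 0.111.
MPK = 0.42·k^(0.42−1) = 0.42·1.313^(-0.58) ≈ 0.3586.
MPK > 0.111, so the economy is dynamically efficient (under-saving).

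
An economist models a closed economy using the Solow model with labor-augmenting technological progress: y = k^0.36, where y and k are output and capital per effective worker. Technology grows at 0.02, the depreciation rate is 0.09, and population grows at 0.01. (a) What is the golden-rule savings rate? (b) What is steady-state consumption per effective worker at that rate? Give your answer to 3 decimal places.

Break-even investment rate: n + g + δ = 0.01 + 0.02 + 0.09 = 0.12.
For Cobb-Douglas, s_gold equals capital's share: s_gold = 0.36.
Maximizing c = f(k) − (n+g+δ)·k gives f'(k) = n+g+δ, i.e. 0.36·k^(0.36−1) = 0.12, so k_gold = (0.36/0.12)^(1/0.64) ≈ 5.5655.
y_gold = 5.5655^0.36 ≈ 1.8552; c_gold = (1−0.36)·y_gold ≈ 1.1873.

(a) s_gold = 0.360; (b) c_gold ≈ 1.187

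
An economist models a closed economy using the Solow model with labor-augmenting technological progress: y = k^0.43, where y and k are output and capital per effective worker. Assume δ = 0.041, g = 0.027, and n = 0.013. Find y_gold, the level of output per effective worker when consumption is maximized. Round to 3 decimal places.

y_gold ≈ 3.523

Capital per effective worker breaks even when investment replaces (n + g + δ)·k; here n + g + δ = 0.081.
Maximizing c = f(k) − (n+g+δ)·k gives f'(k) = n+g+δ, i.e. 0.43·k^(0.43−1) = 0.081, so k_gold = (0.43/0.081)^(1/0.57) ≈ 18.7025.
Output: y_gold = k_gold^0.43 = 18.7025^0.43 ≈ 3.5230.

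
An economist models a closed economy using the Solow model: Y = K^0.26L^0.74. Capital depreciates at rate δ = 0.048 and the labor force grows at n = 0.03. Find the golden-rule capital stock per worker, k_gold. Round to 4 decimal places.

k_gold ≈ 5.0885

n + δ = 0.03 + 0.048 = 0.078.
At the golden rule the marginal product of capital equals n+δ: 0.26·k^(0.26−1) = 0.078. Solving, k_gold = (0.26/0.078)^(1/0.74) ≈ 5.0885.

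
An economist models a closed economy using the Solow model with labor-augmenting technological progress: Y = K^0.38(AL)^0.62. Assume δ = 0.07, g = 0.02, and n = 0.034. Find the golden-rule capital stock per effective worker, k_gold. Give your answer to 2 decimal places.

Break-even investment rate: n + g + δ = 0.034 + 0.02 + 0.07 = 0.124.
Golden rule sets MPK = n+g+δ: 0.38·k^(0.38−1) = 0.124, so k_gold = (0.38/0.124)^(1/0.62) ≈ 6.0877.

k_gold ≈ 6.09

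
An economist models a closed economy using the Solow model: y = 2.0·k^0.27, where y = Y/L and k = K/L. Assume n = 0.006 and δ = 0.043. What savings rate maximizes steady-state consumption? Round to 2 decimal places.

n + δ = 0.006 + 0.043 = 0.049.
At the golden rule MPK = n+δ, and in any Cobb-Douglas steady state s = (n+δ)·k/y = MPK·k/y = capital's share 0.27.

s_gold = 0.27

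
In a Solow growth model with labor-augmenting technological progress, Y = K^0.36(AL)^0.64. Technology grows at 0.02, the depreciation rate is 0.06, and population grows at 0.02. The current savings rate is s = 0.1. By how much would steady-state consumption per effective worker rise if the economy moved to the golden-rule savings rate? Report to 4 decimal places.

Δc ≈ 0.4155

n + g + δ = 0.02 + 0.02 + 0.06 = 0.1.
Current steady state (s = 0.1): k* = (0.1/0.1)^(1/0.64) ≈ 1.0000, y* = 1.0000^0.36 ≈ 1.0000, c* = (1−0.1)·1.0000 ≈ 0.9000.
Setting f'(k) = n+g+δ gives 0.36·k^(0.36−1) = 0.1, hence k_gold = (0.36/0.1)^(1/0.64) ≈ 7.3998.
y_gold = 7.3998^0.36 ≈ 2.0555, c_gold = y_gold − 0.1·k_gold ≈ 1.3155.
Gain: Δc = 1.3155 − 0.9000 ≈ 0.4155.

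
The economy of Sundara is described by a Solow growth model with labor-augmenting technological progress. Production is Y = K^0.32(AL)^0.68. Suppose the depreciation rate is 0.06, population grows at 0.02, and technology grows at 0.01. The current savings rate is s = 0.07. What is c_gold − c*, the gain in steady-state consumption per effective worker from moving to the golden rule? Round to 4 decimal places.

n + g + δ = 0.02 + 0.01 + 0.06 = 0.09.
Current steady state (s = 0.07): k* = (0.07/0.09)^(1/0.68) ≈ 0.6910, y* = 0.6910^0.32 ≈ 0.8885, c* = (1−0.07)·0.8885 ≈ 0.8263.
Golden rule sets MPK = n+g+δ: 0.32·k^(0.32−1) = 0.09, so k_gold = (0.32/0.09)^(1/0.68) ≈ 6.4589.
y_gold = 6.4589^0.32 ≈ 1.8166, c_gold = y_gold − 0.09·k_gold ≈ 1.2353.
Gain: Δc = 1.2353 − 0.8263 ≈ 0.4090.

Δc ≈ 0.4090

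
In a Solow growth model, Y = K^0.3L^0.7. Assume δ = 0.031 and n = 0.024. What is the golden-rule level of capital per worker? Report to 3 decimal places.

k_gold ≈ 11.285

Break-even investment rate: n + δ = 0.024 + 0.031 = 0.055.
At the golden rule the marginal product of capital equals n+δ: 0.3·k^(0.3−1) = 0.055. Solving, k_gold = (0.3/0.055)^(1/0.7) ≈ 11.2853.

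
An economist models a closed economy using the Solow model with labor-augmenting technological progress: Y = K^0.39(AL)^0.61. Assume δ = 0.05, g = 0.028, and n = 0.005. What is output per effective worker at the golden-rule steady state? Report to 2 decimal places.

y_gold ≈ 2.69

The effective depreciation rate is n + g + δ = 0.005 + 0.028 + 0.05 = 0.083.
Golden rule sets MPK = n+g+δ: 0.39·k^(0.39−1) = 0.083, so k_gold = (0.39/0.083)^(1/0.61) ≈ 12.6362.
Output: y_gold = k_gold^0.39 = 12.6362^0.39 ≈ 2.6892.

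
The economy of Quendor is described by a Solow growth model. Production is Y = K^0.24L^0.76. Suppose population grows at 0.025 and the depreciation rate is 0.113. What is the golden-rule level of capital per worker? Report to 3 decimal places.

Break-even investment rate: n + δ = 0.025 + 0.113 = 0.138.
Golden rule sets MPK = n+δ: 0.24·k^(0.24−1) = 0.138, so k_gold = (0.24/0.138)^(1/0.76) ≈ 2.0712.

k_gold ≈ 2.071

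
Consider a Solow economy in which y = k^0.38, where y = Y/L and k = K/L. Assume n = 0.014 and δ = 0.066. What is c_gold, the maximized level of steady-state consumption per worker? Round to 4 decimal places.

c_gold ≈ 1.6112

The effective depreciation rate is n + δ = 0.014 + 0.066 = 0.08.
At the golden rule the marginal product of capital equals n+δ: 0.38·k^(0.38−1) = 0.08. Solving, k_gold = (0.38/0.08)^(1/0.62) ≈ 12.3436.
y_gold = 12.3436^0.38 ≈ 2.5986.
c_gold = y_gold − (n+δ)·k_gold = 2.5986 − 0.08·12.3436 ≈ 1.6112.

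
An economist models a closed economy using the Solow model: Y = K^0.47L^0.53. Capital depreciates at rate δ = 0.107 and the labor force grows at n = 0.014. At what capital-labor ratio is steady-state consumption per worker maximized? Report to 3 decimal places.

k_gold ≈ 12.939

Break-even investment rate: n + δ = 0.014 + 0.107 = 0.121.
Maximizing c = f(k) − (n+δ)·k gives f'(k) = n+δ, i.e. 0.47·k^(0.47−1) = 0.121, so k_gold = (0.47/0.121)^(1/0.53) ≈ 12.9393.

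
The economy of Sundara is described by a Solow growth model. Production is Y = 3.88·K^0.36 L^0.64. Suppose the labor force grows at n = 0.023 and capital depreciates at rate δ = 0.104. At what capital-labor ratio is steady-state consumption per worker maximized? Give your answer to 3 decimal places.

k_gold ≈ 42.372

n + δ = 0.023 + 0.104 = 0.127.
Maximizing c = f(k) − (n+δ)·k gives f'(k) = n+δ, i.e. 0.36·3.88·k^(0.36−1) = 0.127, so k_gold = (0.36·3.88/0.127)^(1/0.64) ≈ 42.3720.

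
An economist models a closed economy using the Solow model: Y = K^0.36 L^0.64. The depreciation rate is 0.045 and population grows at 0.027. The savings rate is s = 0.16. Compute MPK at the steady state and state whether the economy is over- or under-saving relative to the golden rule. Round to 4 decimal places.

under-saving; MPK ≈ 0.1620

n + δ = 0.027 + 0.045 = 0.072.
Steady-state k*: s·k^0.36 = 0.072·k gives k* = (0.16/0.072)^(1/0.64) ≈ 3.4822.
MPK = 0.36·3.4822^(-0.64) ≈ 0.1620.
MPK > n+δ = 0.072, so the economy is dynamically efficient (under-saving).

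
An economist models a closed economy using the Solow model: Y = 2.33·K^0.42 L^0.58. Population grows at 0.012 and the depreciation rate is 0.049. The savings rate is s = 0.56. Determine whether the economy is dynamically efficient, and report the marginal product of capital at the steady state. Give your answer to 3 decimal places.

n + δ = 0.012 + 0.049 = 0.061.
Steady-state k*: s·A·k^0.42 = 0.061·k gives k* = (0.56·2.33/0.061)^(1/0.58) ≈ 196.5498.
MPK = 0.42·2.33·196.5498^(-0.58) ≈ 0.0457.
MPK < n+δ = 0.061, so the economy is dynamically inefficient (over-saving).

dynamically inefficient; MPK ≈ 0.046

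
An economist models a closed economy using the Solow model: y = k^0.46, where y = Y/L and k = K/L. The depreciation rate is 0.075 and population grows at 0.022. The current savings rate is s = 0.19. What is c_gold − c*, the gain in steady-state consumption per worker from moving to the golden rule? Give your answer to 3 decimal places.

n + δ = 0.022 + 0.075 = 0.097.
Current steady state (s = 0.19): k* = (0.19/0.097)^(1/0.54) ≈ 3.4730, y* = 3.4730^0.46 ≈ 1.7731, c* = (1−0.19)·1.7731 ≈ 1.4362.
At the golden rule the marginal product of capital equals n+δ: 0.46·k^(0.46−1) = 0.097. Solving, k_gold = (0.46/0.097)^(1/0.54) ≈ 17.8577.
y_gold = 17.8577^0.46 ≈ 3.7657, c_gold = y_gold − 0.097·k_gold ≈ 2.0335.
Gain: Δc = 2.0335 − 1.4362 ≈ 0.5973.

Δc ≈ 0.597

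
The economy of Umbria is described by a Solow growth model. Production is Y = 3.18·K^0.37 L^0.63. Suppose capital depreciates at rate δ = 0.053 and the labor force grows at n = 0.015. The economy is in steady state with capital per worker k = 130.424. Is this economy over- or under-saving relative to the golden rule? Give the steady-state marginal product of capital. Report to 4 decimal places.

Break-even investment rate: n + δ = 0.015 + 0.053 = 0.068.
MPK = 0.37·3.18·k^(0.37−1) = 0.37·3.18·130.424^(-0.63) ≈ 0.0547.
MPK < 0.068, so the economy is dynamically inefficient (over-saving).

over-saving; MPK ≈ 0.0547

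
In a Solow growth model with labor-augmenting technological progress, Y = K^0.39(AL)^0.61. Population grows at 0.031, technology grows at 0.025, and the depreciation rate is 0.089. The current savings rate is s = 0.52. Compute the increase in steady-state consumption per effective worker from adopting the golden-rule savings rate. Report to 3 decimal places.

Δc ≈ 0.062

Break-even investment rate: n + g + δ = 0.031 + 0.025 + 0.089 = 0.145.
Current steady state (s = 0.52): k* = (0.52/0.145)^(1/0.61) ≈ 8.1141, y* = 8.1141^0.39 ≈ 2.2626, c* = (1−0.52)·2.2626 ≈ 1.0860.
Golden rule sets MPK = n+g+δ: 0.39·k^(0.39−1) = 0.145, so k_gold = (0.39/0.145)^(1/0.61) ≈ 5.0631.
y_gold = 5.0631^0.39 ≈ 1.8825, c_gold = y_gold − 0.145·k_gold ≈ 1.1483.
Gain: Δc = 1.1483 − 1.0860 ≈ 0.0623.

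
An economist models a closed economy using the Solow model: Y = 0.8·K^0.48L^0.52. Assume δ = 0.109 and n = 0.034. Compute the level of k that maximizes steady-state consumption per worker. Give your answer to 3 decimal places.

k_gold ≈ 6.683

Break-even investment rate: n + δ = 0.034 + 0.109 = 0.143.
Golden rule sets MPK = n+δ: 0.48·0.8·k^(0.48−1) = 0.143, so k_gold = (0.48·0.8/0.143)^(1/0.52) ≈ 6.6833.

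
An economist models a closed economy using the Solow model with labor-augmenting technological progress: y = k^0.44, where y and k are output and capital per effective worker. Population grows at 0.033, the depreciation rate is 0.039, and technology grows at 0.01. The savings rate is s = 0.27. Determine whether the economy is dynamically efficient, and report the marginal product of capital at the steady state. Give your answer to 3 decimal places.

dynamically efficient; MPK ≈ 0.134

Capital per effective worker breaks even when investment replaces (n + g + δ)·k; here n + g + δ = 0.082.
Steady-state k*: s·k^0.44 = 0.082·k gives k* = (0.27/0.082)^(1/0.56) ≈ 8.3984.
MPK = 0.44·8.3984^(-0.56) ≈ 0.1336.
MPK > n+g+δ = 0.082, so the economy is dynamically efficient (under-saving).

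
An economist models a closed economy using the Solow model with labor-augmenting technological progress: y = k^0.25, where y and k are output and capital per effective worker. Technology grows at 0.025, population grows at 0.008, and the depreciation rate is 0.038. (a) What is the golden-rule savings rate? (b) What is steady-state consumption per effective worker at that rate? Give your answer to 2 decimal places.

Capital per effective worker breaks even when investment replaces (n + g + δ)·k; here n + g + δ = 0.071.
For Cobb-Douglas, s_gold equals capital's share: s_gold = 0.25.
Setting f'(k) = n+g+δ gives 0.25·k^(0.25−1) = 0.071, hence k_gold = (0.25/0.071)^(1/0.75) ≈ 5.3568.
y_gold = 5.3568^0.25 ≈ 1.5213; c_gold = (1−0.25)·y_gold ≈ 1.1410.

(a) s_gold = 0.25; (b) c_gold ≈ 1.14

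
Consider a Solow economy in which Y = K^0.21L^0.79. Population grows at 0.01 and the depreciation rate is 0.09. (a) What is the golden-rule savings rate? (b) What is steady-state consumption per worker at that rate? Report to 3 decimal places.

Break-even investment rate: n + δ = 0.01 + 0.09 = 0.1.
For Cobb-Douglas, s_gold equals capital's share: s_gold = 0.21.
At the golden rule the marginal product of capital equals n+δ: 0.21·k^(0.21−1) = 0.1. Solving, k_gold = (0.21/0.1)^(1/0.79) ≈ 2.5578.
y_gold = 2.5578^0.21 ≈ 1.2180; c_gold = (1−0.21)·y_gold ≈ 0.9622.

(a) s_gold = 0.210; (b) c_gold ≈ 0.962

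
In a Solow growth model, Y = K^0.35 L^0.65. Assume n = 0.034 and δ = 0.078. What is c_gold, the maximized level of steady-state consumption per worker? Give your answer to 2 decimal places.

n + δ = 0.034 + 0.078 = 0.112.
Golden rule sets MPK = n+δ: 0.35·k^(0.35−1) = 0.112, so k_gold = (0.35/0.112)^(1/0.65) ≈ 5.7718.
y_gold = 5.7718^0.35 ≈ 1.8470.
c_gold = y_gold − (n+δ)·k_gold = 1.8470 − 0.112·5.7718 ≈ 1.2005.

c_gold ≈ 1.20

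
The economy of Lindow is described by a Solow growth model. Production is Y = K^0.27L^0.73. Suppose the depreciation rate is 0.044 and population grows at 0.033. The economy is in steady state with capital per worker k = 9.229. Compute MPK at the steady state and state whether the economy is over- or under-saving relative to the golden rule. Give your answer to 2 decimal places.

over-saving; MPK ≈ 0.05

n + δ = 0.033 + 0.044 = 0.077.
MPK = 0.27·k^(0.27−1) = 0.27·9.229^(-0.73) ≈ 0.0533.
MPK < 0.077, so the economy is dynamically inefficient (over-saving).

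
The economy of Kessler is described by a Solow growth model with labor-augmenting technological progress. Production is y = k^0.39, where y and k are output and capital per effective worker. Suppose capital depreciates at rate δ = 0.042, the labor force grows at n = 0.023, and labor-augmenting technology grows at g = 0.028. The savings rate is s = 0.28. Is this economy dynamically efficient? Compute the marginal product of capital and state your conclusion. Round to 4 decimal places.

Break-even investment rate: n + g + δ = 0.023 + 0.028 + 0.042 = 0.093.
Steady-state k*: s·k^0.39 = 0.093·k gives k* = (0.28/0.093)^(1/0.61) ≈ 6.0913.
MPK = 0.39·6.0913^(-0.61) ≈ 0.1295.
MPK > n+g+δ = 0.093, so the economy is dynamically efficient (under-saving).

dynamically efficient; MPK ≈ 0.1295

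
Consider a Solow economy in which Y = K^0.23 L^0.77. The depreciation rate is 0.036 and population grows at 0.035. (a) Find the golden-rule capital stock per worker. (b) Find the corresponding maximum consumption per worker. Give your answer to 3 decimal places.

(a) k_gold ≈ 4.602; (b) c_gold ≈ 1.094

Capital per worker breaks even when investment replaces (n + δ)·k; here n + δ = 0.071.
Golden rule sets MPK = n+δ: 0.23·k^(0.23−1) = 0.071, so k_gold = (0.23/0.071)^(1/0.77) ≈ 4.6020.
y_gold = 4.6020^0.23 ≈ 1.4206; c_gold = y_gold − 0.071·k_gold ≈ 1.0939.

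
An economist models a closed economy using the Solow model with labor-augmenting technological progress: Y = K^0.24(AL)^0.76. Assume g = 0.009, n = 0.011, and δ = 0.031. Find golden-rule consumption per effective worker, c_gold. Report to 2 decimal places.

c_gold ≈ 1.24

Capital per effective worker breaks even when investment replaces (n + g + δ)·k; here n + g + δ = 0.051.
Maximizing c = f(k) − (n+g+δ)·k gives f'(k) = n+g+δ, i.e. 0.24·k^(0.24−1) = 0.051, so k_gold = (0.24/0.051)^(1/0.76) ≈ 7.6746.
y_gold = 7.6746^0.24 ≈ 1.6308.
c_gold = y_gold − (n+g+δ)·k_gold = 1.6308 − 0.051·7.6746 ≈ 1.2394.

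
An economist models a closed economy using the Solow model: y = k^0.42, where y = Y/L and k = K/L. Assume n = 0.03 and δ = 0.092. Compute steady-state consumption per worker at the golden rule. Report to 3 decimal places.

c_gold ≈ 1.420

Capital per worker breaks even when investment replaces (n + δ)·k; here n + δ = 0.122.
Golden rule sets MPK = n+δ: 0.42·k^(0.42−1) = 0.122, so k_gold = (0.42/0.122)^(1/0.58) ≈ 8.4270.
y_gold = 8.4270^0.42 ≈ 2.4478.
c_gold = y_gold − (n+δ)·k_gold = 2.4478 − 0.122·8.4270 ≈ 1.4197.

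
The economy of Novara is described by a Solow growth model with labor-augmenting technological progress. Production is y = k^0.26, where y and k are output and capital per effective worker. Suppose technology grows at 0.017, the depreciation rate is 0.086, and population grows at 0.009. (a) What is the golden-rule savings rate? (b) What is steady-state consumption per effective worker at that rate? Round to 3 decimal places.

n + g + δ = 0.009 + 0.017 + 0.086 = 0.112.
For Cobb-Douglas, s_gold equals capital's share: s_gold = 0.26.
Golden rule sets MPK = n+g+δ: 0.26·k^(0.26−1) = 0.112, so k_gold = (0.26/0.112)^(1/0.74) ≈ 3.1208.
y_gold = 3.1208^0.26 ≈ 1.3443; c_gold = (1−0.26)·y_gold ≈ 0.9948.

(a) s_gold = 0.260; (b) c_gold ≈ 0.995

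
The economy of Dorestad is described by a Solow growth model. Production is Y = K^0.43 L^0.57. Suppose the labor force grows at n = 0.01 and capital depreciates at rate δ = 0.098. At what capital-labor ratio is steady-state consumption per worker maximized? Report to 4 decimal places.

k_gold ≈ 11.2904

n + δ = 0.01 + 0.098 = 0.108.
Setting f'(k) = n+δ gives 0.43·k^(0.43−1) = 0.108, hence k_gold = (0.43/0.108)^(1/0.57) ≈ 11.2904.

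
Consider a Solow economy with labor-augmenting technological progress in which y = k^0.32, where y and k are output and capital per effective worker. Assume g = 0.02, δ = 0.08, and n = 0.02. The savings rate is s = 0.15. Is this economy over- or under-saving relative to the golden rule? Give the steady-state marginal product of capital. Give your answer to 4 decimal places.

under-saving; MPK ≈ 0.2560

n + g + δ = 0.02 + 0.02 + 0.08 = 0.12.
Steady-state k*: s·k^0.32 = 0.12·k gives k* = (0.15/0.12)^(1/0.68) ≈ 1.3884.
MPK = 0.32·1.3884^(-0.68) ≈ 0.2560.
MPK > n+g+δ = 0.12, so the economy is dynamically efficient (under-saving).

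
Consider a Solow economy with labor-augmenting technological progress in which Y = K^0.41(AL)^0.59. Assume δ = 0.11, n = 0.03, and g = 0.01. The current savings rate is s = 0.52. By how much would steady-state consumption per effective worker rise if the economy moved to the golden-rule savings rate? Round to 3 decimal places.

Δc ≈ 0.048

Capital per effective worker breaks even when investment replaces (n + g + δ)·k; here n + g + δ = 0.15.
Current steady state (s = 0.52): k* = (0.52/0.15)^(1/0.59) ≈ 8.2244, y* = 8.2244^0.41 ≈ 2.3724, c* = (1−0.52)·2.3724 ≈ 1.1388.
Maximizing c = f(k) − (n+g+δ)·k gives f'(k) = n+g+δ, i.e. 0.41·k^(0.41−1) = 0.15, so k_gold = (0.41/0.15)^(1/0.59) ≈ 5.4974.
y_gold = 5.4974^0.41 ≈ 2.0112, c_gold = y_gold − 0.15·k_gold ≈ 1.1866.
Gain: Δc = 1.1866 − 1.1388 ≈ 0.0479.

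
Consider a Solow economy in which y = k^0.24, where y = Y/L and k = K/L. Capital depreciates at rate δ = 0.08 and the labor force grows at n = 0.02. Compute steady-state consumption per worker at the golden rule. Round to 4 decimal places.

c_gold ≈ 1.0020

The effective depreciation rate is n + δ = 0.02 + 0.08 = 0.1.
Golden rule sets MPK = n+δ: 0.24·k^(0.24−1) = 0.1, so k_gold = (0.24/0.1)^(1/0.76) ≈ 3.1643.
y_gold = 3.1643^0.24 ≈ 1.3185.
c_gold = y_gold − (n+δ)·k_gold = 1.3185 − 0.1·3.1643 ≈ 1.0020.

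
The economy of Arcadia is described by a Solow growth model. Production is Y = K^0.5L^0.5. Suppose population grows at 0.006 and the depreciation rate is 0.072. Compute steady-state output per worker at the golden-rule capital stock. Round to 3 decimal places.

Break-even investment rate: n + δ = 0.006 + 0.072 = 0.078.
Setting f'(k) = n+δ gives 0.5·k^(0.5−1) = 0.078, hence k_gold = (0.5/0.078)^(1/0.5) ≈ 41.0914.
Output: y_gold = k_gold^0.5 = 41.0914^0.5 ≈ 6.4103.

y_gold ≈ 6.410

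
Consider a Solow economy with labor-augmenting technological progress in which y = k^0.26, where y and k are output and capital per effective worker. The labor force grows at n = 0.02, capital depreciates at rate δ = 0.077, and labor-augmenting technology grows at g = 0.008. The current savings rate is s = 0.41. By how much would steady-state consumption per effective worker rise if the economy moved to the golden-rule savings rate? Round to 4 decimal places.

n + g + δ = 0.02 + 0.008 + 0.077 = 0.105.
Current steady state (s = 0.41): k* = (0.41/0.105)^(1/0.74) ≈ 6.3016, y* = 6.3016^0.26 ≈ 1.6138, c* = (1−0.41)·1.6138 ≈ 0.9522.
At the golden rule the marginal product of capital equals n+g+δ: 0.26·k^(0.26−1) = 0.105. Solving, k_gold = (0.26/0.105)^(1/0.74) ≈ 3.4052.
y_gold = 3.4052^0.26 ≈ 1.3752, c_gold = y_gold − 0.105·k_gold ≈ 1.0176.
Gain: Δc = 1.0176 − 0.9522 ≈ 0.0655.

Δc ≈ 0.0655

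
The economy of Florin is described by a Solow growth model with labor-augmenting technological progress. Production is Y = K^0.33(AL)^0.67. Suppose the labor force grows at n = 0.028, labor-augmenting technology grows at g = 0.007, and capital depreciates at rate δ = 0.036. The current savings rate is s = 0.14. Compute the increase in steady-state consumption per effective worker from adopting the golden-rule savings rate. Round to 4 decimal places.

Δc ≈ 0.2265

Capital per effective worker breaks even when investment replaces (n + g + δ)·k; here n + g + δ = 0.071.
Current steady state (s = 0.14): k* = (0.14/0.071)^(1/0.67) ≈ 2.7549, y* = 2.7549^0.33 ≈ 1.3971, c* = (1−0.14)·1.3971 ≈ 1.2015.
Maximizing c = f(k) − (n+g+δ)·k gives f'(k) = n+g+δ, i.e. 0.33·k^(0.33−1) = 0.071, so k_gold = (0.33/0.071)^(1/0.67) ≈ 9.9061.
y_gold = 9.9061^0.33 ≈ 2.1313, c_gold = y_gold − 0.071·k_gold ≈ 1.4280.
Gain: Δc = 1.4280 − 1.2015 ≈ 0.2265.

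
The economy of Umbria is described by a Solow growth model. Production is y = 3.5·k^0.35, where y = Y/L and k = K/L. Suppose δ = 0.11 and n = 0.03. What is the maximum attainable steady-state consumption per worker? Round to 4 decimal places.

Break-even investment rate: n + δ = 0.03 + 0.11 = 0.14.
At the golden rule the marginal product of capital equals n+δ: 0.35·3.5·k^(0.35−1) = 0.14. Solving, k_gold = (0.35·3.5/0.14)^(1/0.65) ≈ 28.1348.
y_gold = 3.5·28.1348^0.35 ≈ 11.2539.
c_gold = y_gold − (n+δ)·k_gold = 11.2539 − 0.14·28.1348 ≈ 7.3150.

c_gold ≈ 7.3150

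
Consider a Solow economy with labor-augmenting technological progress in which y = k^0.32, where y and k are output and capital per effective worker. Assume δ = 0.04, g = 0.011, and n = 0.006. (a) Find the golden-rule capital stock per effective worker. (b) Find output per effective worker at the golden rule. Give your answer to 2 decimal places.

The effective depreciation rate is n + g + δ = 0.006 + 0.011 + 0.04 = 0.057.
Golden rule sets MPK = n+g+δ: 0.32·k^(0.32−1) = 0.057, so k_gold = (0.32/0.057)^(1/0.68) ≈ 12.6437.
y_gold = 12.6437^0.32 ≈ 2.2522.

(a) k_gold ≈ 12.64; (b) y_gold ≈ 2.25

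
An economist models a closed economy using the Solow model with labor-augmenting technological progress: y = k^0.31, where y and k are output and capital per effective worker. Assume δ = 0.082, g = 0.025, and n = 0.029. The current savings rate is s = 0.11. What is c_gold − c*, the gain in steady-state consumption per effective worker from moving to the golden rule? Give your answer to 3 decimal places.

Δc ≈ 0.190

n + g + δ = 0.029 + 0.025 + 0.082 = 0.136.
Current steady state (s = 0.11): k* = (0.11/0.136)^(1/0.69) ≈ 0.7353, y* = 0.7353^0.31 ≈ 0.9091, c* = (1−0.11)·0.9091 ≈ 0.8091.
Setting f'(k) = n+g+δ gives 0.31·k^(0.31−1) = 0.136, hence k_gold = (0.31/0.136)^(1/0.69) ≈ 3.3005.
y_gold = 3.3005^0.31 ≈ 1.4480, c_gold = y_gold − 0.136·k_gold ≈ 0.9991.
Gain: Δc = 0.9991 − 0.8091 ≈ 0.1900.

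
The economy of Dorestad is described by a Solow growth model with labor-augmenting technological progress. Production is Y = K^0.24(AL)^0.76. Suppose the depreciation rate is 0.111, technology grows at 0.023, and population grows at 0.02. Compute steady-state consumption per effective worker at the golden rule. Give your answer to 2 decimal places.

The effective depreciation rate is n + g + δ = 0.02 + 0.023 + 0.111 = 0.154.
Golden rule sets MPK = n+g+δ: 0.24·k^(0.24−1) = 0.154, so k_gold = (0.24/0.154)^(1/0.76) ≈ 1.7928.
y_gold = 1.7928^0.24 ≈ 1.1504.
c_gold = y_gold − (n+g+δ)·k_gold = 1.1504 − 0.154·1.7928 ≈ 0.8743.

c_gold ≈ 0.87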